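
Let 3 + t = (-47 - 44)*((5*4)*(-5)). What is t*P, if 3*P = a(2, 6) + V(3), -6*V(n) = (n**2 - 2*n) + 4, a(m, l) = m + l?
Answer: 372977/18 ≈ 20721.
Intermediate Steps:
a(m, l) = l + m
V(n) = -2/3 - n**2/6 + n/3 (V(n) = -((n**2 - 2*n) + 4)/6 = -(4 + n**2 - 2*n)/6 = -2/3 - n**2/6 + n/3)
t = 9097 (t = -3 + (-47 - 44)*((5*4)*(-5)) = -3 - 1820*(-5) = -3 - 91*(-100) = -3 + 9100 = 9097)
P = 41/18 (P = ((6 + 2) + (-2/3 - 1/6*3**2 + (1/3)*3))/3 = (8 + (-2/3 - 1/6*9 + 1))/3 = (8 + (-2/3 - 3/2 + 1))/3 = (8 - 7/6)/3 = (1/3)*(41/6) = 41/18 ≈ 2.2778)
t*P = 9097*(41/18) = 372977/18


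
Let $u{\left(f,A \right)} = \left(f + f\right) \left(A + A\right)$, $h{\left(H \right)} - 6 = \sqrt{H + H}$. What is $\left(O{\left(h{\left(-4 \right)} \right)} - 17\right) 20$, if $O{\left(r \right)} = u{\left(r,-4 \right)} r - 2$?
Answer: $-9340 - 7680 i \sqrt{2} \approx -9340.0 - 10861.0 i$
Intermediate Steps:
$h{\left(H \right)} = 6 + \sqrt{2} \sqrt{H}$ ($h{\left(H \right)} = 6 + \sqrt{H + H} = 6 + \sqrt{2 H} = 6 + \sqrt{2} \sqrt{H}$)
$u{\left(f,A \right)} = 4 A f$ ($u{\left(f,A \right)} = 2 f 2 A = 4 A f$)
$O{\left(r \right)} = -2 - 16 r^{2}$ ($O{\left(r \right)} = 4 \left(-4\right) r r - 2 = - 16 r r - 2 = - 16 r^{2} - 2 = -2 - 16 r^{2}$)
$\left(O{\left(h{\left(-4 \right)} \right)} - 17\right) 20 = \left(\left(-2 - 16 \left(6 + \sqrt{2} \sqrt{-4}\right)^{2}\right) - 17\right) 20 = \left(\left(-2 - 16 \left(6 + \sqrt{2} \cdot 2 i\right)^{2}\right) - 17\right) 20 = \left(\left(-2 - 16 \left(6 + 2 i \sqrt{2}\right)^{2}\right) - 17\right) 20 = \left(-19 - 16 \left(6 + 2 i \sqrt{2}\right)^{2}\right) 20 = -380 - 320 \left(6 + 2 i \sqrt{2}\right)^{2}$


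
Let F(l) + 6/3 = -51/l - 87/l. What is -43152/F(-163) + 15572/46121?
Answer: 4770701624/127511 ≈ 37414.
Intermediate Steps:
F(l) = -2 - 138/l (F(l) = -2 + (-51/l - 87/l) = -2 - 138/l)
-43152/F(-163) + 15572/46121 = -43152/(-2 - 138/(-163)) + 15572/46121 = -43152/(-2 - 138*(-1/163)) + 15572*(1/46121) = -43152/(-2 + 138/163) + 916/2713 = -43152/(-188/163) + 916/2713 = -43152*(-163/188) + 916/2713 = 1758444/47 + 916/2713 = 4770701624/127511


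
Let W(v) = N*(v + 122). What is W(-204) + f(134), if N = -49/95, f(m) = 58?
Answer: 9528/95 ≈ 100.29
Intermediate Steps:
N = -49/95 (N = -49*1/95 = -49/95 ≈ -0.51579)
W(v) = -5978/95 - 49*v/95 (W(v) = -49*(v + 122)/95 = -49*(122 + v)/95 = -5978/95 - 49*v/95)
W(-204) + f(134) = (-5978/95 - 49/95*(-204)) + 58 = (-5978/95 + 9996/95) + 58 = 4018/95 + 58 = 9528/95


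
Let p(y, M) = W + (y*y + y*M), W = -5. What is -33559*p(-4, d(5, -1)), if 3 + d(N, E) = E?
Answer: -906093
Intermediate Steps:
d(N, E) = -3 + E
p(y, M) = -5 + y**2 + M*y (p(y, M) = -5 + (y*y + y*M) = -5 + (y**2 + M*y) = -5 + y**2 + M*y)
-33559*p(-4, d(5, -1)) = -33559*(-5 + (-4)**2 + (-3 - 1)*(-4)) = -33559*(-5 + 16 - 4*(-4)) = -33559*(-5 + 16 + 16) = -33559*27 = -906093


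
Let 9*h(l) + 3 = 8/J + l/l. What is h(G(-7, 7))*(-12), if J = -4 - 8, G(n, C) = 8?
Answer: 32/9 ≈ 3.5556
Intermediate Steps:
J = -12
h(l) = -8/27 (h(l) = -⅓ + (8/(-12) + l/l)/9 = -⅓ + (8*(-1/12) + 1)/9 = -⅓ + (-⅔ + 1)/9 = -⅓ + (⅑)*(⅓) = -⅓ + 1/27 = -8/27)
h(G(-7, 7))*(-12) = -8/27*(-12) = 32/9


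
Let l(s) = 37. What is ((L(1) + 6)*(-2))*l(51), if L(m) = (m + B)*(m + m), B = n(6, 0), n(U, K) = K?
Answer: -592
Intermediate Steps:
B = 0
L(m) = 2*m**2 (L(m) = (m + 0)*(m + m) = m*(2*m) = 2*m**2)
((L(1) + 6)*(-2))*l(51) = ((2*1**2 + 6)*(-2))*37 = ((2*1 + 6)*(-2))*37 = ((2 + 6)*(-2))*37 = (8*(-2))*37 = -16*37 = -592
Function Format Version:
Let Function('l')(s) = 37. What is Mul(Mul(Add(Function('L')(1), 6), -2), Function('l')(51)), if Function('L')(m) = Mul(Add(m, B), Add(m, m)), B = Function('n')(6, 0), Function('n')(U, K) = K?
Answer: -592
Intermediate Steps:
B = 0
Function('L')(m) = Mul(2, Pow(m, 2)) (Function('L')(m) = Mul(Add(m, 0), Add(m, m)) = Mul(m, Mul(2, m)) = Mul(2, Pow(m, 2)))
Mul(Mul(Add(Function('L')(1), 6), -2), Function('l')(51)) = Mul(Mul(Add(Mul(2, Pow(1, 2)), 6), -2), 37) = Mul(Mul(Add(Mul(2, 1), 6), -2), 37) = Mul(Mul(Add(2, 6), -2), 37) = Mul(Mul(8, -2), 37) = Mul(-16, 37) = -592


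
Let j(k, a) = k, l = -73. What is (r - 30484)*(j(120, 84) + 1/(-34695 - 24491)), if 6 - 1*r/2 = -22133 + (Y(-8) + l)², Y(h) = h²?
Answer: 48409406304/29593 ≈ 1.6358e+6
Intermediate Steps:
r = 44116 (r = 12 - 2*(-22133 + ((-8)² - 73)²) = 12 - 2*(-22133 + (64 - 73)²) = 12 - 2*(-22133 + (-9)²) = 12 - 2*(-22133 + 81) = 12 - 2*(-22052) = 12 + 44104 = 44116)
(r - 30484)*(j(120, 84) + 1/(-34695 - 24491)) = (44116 - 30484)*(120 + 1/(-34695 - 24491)) = 13632*(120 + 1/(-59186)) = 13632*(120 - 1/59186) = 13632*(7102319/59186) = 48409406304/29593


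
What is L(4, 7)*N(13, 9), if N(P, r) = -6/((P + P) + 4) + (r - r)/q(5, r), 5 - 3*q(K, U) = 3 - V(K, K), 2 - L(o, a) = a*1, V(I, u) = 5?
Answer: 1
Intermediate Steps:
L(o, a) = 2 - a
q(K, U) = 7/3 (q(K, U) = 5/3 - (3 - 1*5)/3 = 5/3 - (3 - 5)/3 = 5/3 - ⅓*(-2) = 5/3 + ⅔ = 7/3)
N(P, r) = -6/(4 + 2*P) (N(P, r) = -6/((P + P) + 4) + (r - r)/(7/3) = -6/(2*P + 4) + 0*(3/7) = -6/(4 + 2*P) + 0 = -6/(4 + 2*P))
L(4, 7)*N(13, 9) = (2 - 1*7)*(-3/(2 + 13)) = (2 - 7)*(-3/15) = -(-15)/15 = -5*(-⅕) = 1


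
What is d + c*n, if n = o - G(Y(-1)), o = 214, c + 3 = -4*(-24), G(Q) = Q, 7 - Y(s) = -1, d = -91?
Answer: 19067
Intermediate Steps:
Y(s) = 8 (Y(s) = 7 - 1*(-1) = 7 + 1 = 8)
c = 93 (c = -3 - 4*(-24) = -3 + 96 = 93)
n = 206 (n = 214 - 1*8 = 214 - 8 = 206)
d + c*n = -91 + 93*206 = -91 + 19158 = 19067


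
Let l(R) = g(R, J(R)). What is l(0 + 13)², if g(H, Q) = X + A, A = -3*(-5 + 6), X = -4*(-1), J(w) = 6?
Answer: 1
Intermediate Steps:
X = 4
A = -3 (A = -3*1 = -3)
g(H, Q) = 1 (g(H, Q) = 4 - 3 = 1)
l(R) = 1
l(0 + 13)² = 1² = 1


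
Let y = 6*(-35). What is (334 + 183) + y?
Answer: 307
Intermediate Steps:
y = -210
(334 + 183) + y = (334 + 183) - 210 = 517 - 210 = 307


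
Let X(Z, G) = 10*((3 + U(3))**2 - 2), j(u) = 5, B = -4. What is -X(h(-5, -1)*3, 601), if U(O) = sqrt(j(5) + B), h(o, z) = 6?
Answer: -140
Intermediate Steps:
U(O) = 1 (U(O) = sqrt(5 - 4) = sqrt(1) = 1)
X(Z, G) = 140 (X(Z, G) = 10*((3 + 1)**2 - 2) = 10*(4**2 - 2) = 10*(16 - 2) = 10*14 = 140)
-X(h(-5, -1)*3, 601) = -1*140 = -140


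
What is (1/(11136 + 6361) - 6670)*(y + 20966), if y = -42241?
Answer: 2482898640975/17497 ≈ 1.4190e+8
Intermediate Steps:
(1/(11136 + 6361) - 6670)*(y + 20966) = (1/(11136 + 6361) - 6670)*(-42241 + 20966) = (1/17497 - 6670)*(-21275) = -116704989/17497*(-21275) = 2482898640975/17497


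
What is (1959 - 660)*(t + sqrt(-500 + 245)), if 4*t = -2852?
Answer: -926187 + 1299*I*sqrt(255) ≈ -9.2619e+5 + 20743.0*I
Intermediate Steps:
t = -713 (t = (1/4)*(-2852) = -713)
(1959 - 660)*(t + sqrt(-500 + 245)) = (1959 - 660)*(-713 + sqrt(-500 + 245)) = 1299*(-713 + sqrt(-255)) = 1299*(-713 + I*sqrt(255)) = -926187 + 1299*I*sqrt(255)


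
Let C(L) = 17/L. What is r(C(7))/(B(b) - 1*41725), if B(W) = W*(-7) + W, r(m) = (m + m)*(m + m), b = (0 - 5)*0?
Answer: -1156/2044525 ≈ -0.00056541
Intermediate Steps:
b = 0 (b = -5*0 = 0)
r(m) = 4*m**2 (r(m) = (2*m)*(2*m) = 4*m**2)
B(W) = -6*W (B(W) = -7*W + W = -6*W)
r(C(7))/(B(b) - 1*41725) = (4*(17/7)**2)/(-6*0 - 1*41725) = (4*(17*(1/7))**2)/(0 - 41725) = (4*(17/7)**2)/(-41725) = (4*(289/49))*(-1/41725) = (1156/49)*(-1/41725) = -1156/2044525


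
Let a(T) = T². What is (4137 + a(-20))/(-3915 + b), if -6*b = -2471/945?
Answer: -3674970/3170797 ≈ -1.1590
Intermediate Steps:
b = 353/810 (b = -(-2471)/(6*945) = -⅙*(-353/135) = 353/810 ≈ 0.43580)
(4137 + a(-20))/(-3915 + b) = (4137 + (-20)²)/(-3915 + 353/810) = (4137 + 400)/(-3170797/810) = 4537*(-810/3170797) = -3674970/3170797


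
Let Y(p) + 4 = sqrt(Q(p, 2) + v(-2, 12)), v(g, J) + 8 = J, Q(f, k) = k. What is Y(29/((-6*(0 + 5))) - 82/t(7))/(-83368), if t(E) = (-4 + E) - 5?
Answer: 1/20842 - sqrt(6)/83368 ≈ 1.8598e-5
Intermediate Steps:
v(g, J) = -8 + J
t(E) = -9 + E
Y(p) = -4 + sqrt(6) (Y(p) = -4 + sqrt(2 + (-8 + 12)) = -4 + sqrt(2 + 4) = -4 + sqrt(6))
Y(29/((-6*(0 + 5))) - 82/t(7))/(-83368) = (-4 + sqrt(6))/(-83368) = (-4 + sqrt(6))*(-1/83368) = 1/20842 - sqrt(6)/83368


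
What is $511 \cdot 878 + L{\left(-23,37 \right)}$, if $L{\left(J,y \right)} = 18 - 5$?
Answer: $448671$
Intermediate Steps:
$L{\left(J,y \right)} = 13$
$511 \cdot 878 + L{\left(-23,37 \right)} = 511 \cdot 878 + 13 = 448658 + 13 = 448671$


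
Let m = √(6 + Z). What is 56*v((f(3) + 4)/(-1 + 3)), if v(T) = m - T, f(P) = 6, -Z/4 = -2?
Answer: -280 + 56*√14 ≈ -70.467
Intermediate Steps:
Z = 8 (Z = -4*(-2) = 8)
m = √14 (m = √(6 + 8) = √14 ≈ 3.7417)
v(T) = √14 - T
56*v((f(3) + 4)/(-1 + 3)) = 56*(√14 - (6 + 4)/(-1 + 3)) = 56*(√14 - 10/2) = 56*(√14 - 1*5) = 56*(√14 - 5) = 56*(-5 + √14) = -280 + 56*√14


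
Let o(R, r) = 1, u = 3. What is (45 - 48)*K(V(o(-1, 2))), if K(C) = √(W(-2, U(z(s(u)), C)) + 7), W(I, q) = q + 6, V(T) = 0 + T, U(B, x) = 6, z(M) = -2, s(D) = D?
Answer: -3*√19 ≈ -13.077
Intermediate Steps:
V(T) = T
W(I, q) = 6 + q
K(C) = √19 (K(C) = √((6 + 6) + 7) = √(12 + 7) = √19)
(45 - 48)*K(V(o(-1, 2))) = (45 - 48)*√19 = -3*√19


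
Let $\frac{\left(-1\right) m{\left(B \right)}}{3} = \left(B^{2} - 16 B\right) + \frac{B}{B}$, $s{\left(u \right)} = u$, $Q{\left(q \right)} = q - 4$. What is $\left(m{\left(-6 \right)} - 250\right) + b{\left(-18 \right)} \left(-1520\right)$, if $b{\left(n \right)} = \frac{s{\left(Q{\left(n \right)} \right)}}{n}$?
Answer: $- \frac{22561}{9} \approx -2506.8$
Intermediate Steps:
$Q{\left(q \right)} = -4 + q$
$b{\left(n \right)} = \frac{-4 + n}{n}$
$m{\left(B \right)} = -3 - 3 B^{2} + 48 B$ ($m{\left(B \right)} = - 3 \left(\left(B^{2} - 16 B\right) + \frac{B}{B}\right) = - 3 \left(\left(B^{2} - 16 B\right) + 1\right) = - 3 \left(1 + B^{2} - 16 B\right) = -3 - 3 B^{2} + 48 B$)
$\left(m{\left(-6 \right)} - 250\right) + b{\left(-18 \right)} \left(-1520\right) = \left(\left(-3 - 3 \left(-6\right)^{2} + 48 \left(-6\right)\right) - 250\right) + \frac{-4 - 18}{-18} \left(-1520\right) = \left(\left(-3 - 108 - 288\right) - 250\right) + \left(- \frac{1}{18}\right) \left(-22\right) \left(-1520\right) = \left(\left(-3 - 108 - 288\right) - 250\right) + \frac{11}{9} \left(-1520\right) = \left(-399 - 250\right) - \frac{16720}{9} = -649 - \frac{16720}{9} = - \frac{22561}{9}$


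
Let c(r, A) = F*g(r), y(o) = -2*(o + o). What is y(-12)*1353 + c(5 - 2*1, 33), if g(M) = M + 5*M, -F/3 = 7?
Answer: 64566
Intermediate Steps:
F = -21 (F = -3*7 = -21)
g(M) = 6*M
y(o) = -4*o
c(r, A) = -126*r
y(-12)*1353 + c(5 - 2*1, 33) = -4*(-12)*1353 - 126*(5 - 2*1) = 48*1353 - 126*(5 - 2) = 64944 - 126*3 = 64944 - 378 = 64566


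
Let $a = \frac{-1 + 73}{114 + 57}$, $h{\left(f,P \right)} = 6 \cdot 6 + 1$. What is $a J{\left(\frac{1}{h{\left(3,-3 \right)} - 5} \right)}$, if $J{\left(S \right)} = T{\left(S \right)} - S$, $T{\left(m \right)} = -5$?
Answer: $- \frac{161}{76} \approx -2.1184$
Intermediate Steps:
$h{\left(f,P \right)} = 37$ ($h{\left(f,P \right)} = 36 + 1 = 37$)
$a = \frac{8}{19}$ ($a = \frac{72}{171} = 72 \cdot \frac{1}{171} = \frac{8}{19} \approx 0.42105$)
$J{\left(S \right)} = -5 - S$
$a J{\left(\frac{1}{h{\left(3,-3 \right)} - 5} \right)} = \frac{8 \left(-5 - \frac{1}{37 - 5}\right)}{19} = \frac{8 \left(-5 - \frac{1}{32}\right)}{19} = \frac{8}{19} \left(- \frac{161}{32}\right) = - \frac{161}{76}$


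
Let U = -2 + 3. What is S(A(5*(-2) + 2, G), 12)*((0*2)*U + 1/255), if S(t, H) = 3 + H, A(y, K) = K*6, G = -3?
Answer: 1/17 ≈ 0.058824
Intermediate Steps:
A(y, K) = 6*K
U = 1
S(A(5*(-2) + 2, G), 12)*((0*2)*U + 1/255) = (3 + 12)*((0*2)*1 + 1/255) = 15*(0*1 + 1/255) = 15*(0 + 1/255) = 15*(1/255) = 1/17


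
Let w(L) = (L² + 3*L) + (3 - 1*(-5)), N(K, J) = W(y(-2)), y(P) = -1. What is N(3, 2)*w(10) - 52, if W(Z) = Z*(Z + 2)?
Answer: -190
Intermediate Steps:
W(Z) = Z*(2 + Z)
N(K, J) = -1 (N(K, J) = -(2 - 1) = -1*1 = -1)
w(L) = 8 + L² + 3*L (w(L) = (L² + 3*L) + (3 + 5) = (L² + 3*L) + 8 = 8 + L² + 3*L)
N(3, 2)*w(10) - 52 = -(8 + 10² + 3*10) - 52 = -(8 + 100 + 30) - 52 = -1*138 - 52 = -138 - 52 = -190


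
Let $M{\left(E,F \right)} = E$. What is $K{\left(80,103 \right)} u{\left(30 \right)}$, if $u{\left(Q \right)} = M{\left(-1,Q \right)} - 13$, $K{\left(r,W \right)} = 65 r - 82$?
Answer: $-71652$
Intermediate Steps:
$K{\left(r,W \right)} = -82 + 65 r$
$u{\left(Q \right)} = -14$ ($u{\left(Q \right)} = -1 - 13 = -14$)
$K{\left(80,103 \right)} u{\left(30 \right)} = \left(-82 + 65 \cdot 80\right) \left(-14\right) = \left(-82 + 5200\right) \left(-14\right) = 5118 \left(-14\right) = -71652$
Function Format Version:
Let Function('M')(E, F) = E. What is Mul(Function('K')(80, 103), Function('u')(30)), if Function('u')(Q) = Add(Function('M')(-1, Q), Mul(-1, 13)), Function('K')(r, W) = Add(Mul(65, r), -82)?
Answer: -71652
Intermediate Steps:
Function('K')(r, W) = Add(-82, Mul(65, r))
Function('u')(Q) = -14 (Function('u')(Q) = Add(-1, Mul(-1, 13)) = Add(-1, -13) = -14)
Mul(Function('K')(80, 103), Function('u')(30)) = Mul(Add(-82, Mul(65, 80)), -14) = Mul(Add(-82, 5200), -14) = Mul(5118, -14) = -71652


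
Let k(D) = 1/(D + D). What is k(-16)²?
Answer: 1/1024 ≈ 0.00097656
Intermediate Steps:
k(D) = 1/(2*D)
k(-16)² = ((½)/(-16))² = ((½)*(-1/16))² = (-1/32)² = 1/1024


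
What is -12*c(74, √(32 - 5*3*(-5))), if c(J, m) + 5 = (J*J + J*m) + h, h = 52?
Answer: -66276 - 888*√107 ≈ -75462.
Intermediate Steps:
c(J, m) = 47 + J² + J*m (c(J, m) = -5 + ((J*J + J*m) + 52) = -5 + ((J² + J*m) + 52) = -5 + (52 + J² + J*m) = 47 + J² + J*m)
-12*c(74, √(32 - 5*3*(-5))) = -12*(47 + 74² + 74*√(32 - 5*3*(-5))) = -12*(47 + 5476 + 74*√(32 - 15*(-5))) = -12*(47 + 5476 + 74*√(32 + 75)) = -12*(47 + 5476 + 74*√107) = -12*(5523 + 74*√107) = -66276 - 888*√107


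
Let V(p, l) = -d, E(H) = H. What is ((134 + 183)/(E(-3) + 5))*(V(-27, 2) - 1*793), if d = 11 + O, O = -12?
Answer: -125532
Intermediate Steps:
d = -1 (d = 11 - 12 = -1)
V(p, l) = 1 (V(p, l) = -1*(-1) = 1)
((134 + 183)/(E(-3) + 5))*(V(-27, 2) - 1*793) = ((134 + 183)/(-3 + 5))*(1 - 1*793) = (317/2)*(1 - 793) = (317*(½))*(-792) = (317/2)*(-792) = -125532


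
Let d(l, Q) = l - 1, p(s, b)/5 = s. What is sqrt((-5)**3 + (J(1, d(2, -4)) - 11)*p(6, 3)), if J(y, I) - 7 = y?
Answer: I*sqrt(215) ≈ 14.663*I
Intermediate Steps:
p(s, b) = 5*s
d(l, Q) = -1 + l
J(y, I) = 7 + y
sqrt((-5)**3 + (J(1, d(2, -4)) - 11)*p(6, 3)) = sqrt((-5)**3 + ((7 + 1) - 11)*(5*6)) = sqrt(-125 + (8 - 11)*30) = sqrt(-125 - 3*30) = sqrt(-125 - 90) = sqrt(-215) = I*sqrt(215)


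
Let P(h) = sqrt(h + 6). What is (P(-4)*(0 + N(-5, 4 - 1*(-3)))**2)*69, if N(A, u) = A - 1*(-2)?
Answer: 621*sqrt(2) ≈ 878.23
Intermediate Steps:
N(A, u) = 2 + A (N(A, u) = A + 2 = 2 + A)
P(h) = sqrt(6 + h)
(P(-4)*(0 + N(-5, 4 - 1*(-3)))**2)*69 = (sqrt(6 - 4)*(0 + (2 - 5))**2)*69 = (sqrt(2)*(0 - 3)**2)*69 = (sqrt(2)*(-3)**2)*69 = (sqrt(2)*9)*69 = (9*sqrt(2))*69 = 621*sqrt(2)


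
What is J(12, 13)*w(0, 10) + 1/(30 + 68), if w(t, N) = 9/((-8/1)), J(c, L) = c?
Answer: -661/49 ≈ -13.490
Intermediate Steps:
w(t, N) = -9/8 (w(t, N) = 9/((-8*1)) = 9/(-8) = 9*(-⅛) = -9/8)
J(12, 13)*w(0, 10) + 1/(30 + 68) = 12*(-9/8) + 1/(30 + 68) = -27/2 + 1/98 = -661/49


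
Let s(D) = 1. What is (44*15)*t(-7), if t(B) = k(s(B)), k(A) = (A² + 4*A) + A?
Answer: 3960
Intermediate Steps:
k(A) = A² + 5*A
t(B) = 6 (t(B) = 1*(5 + 1) = 1*6 = 6)
(44*15)*t(-7) = (44*15)*6 = 660*6 = 3960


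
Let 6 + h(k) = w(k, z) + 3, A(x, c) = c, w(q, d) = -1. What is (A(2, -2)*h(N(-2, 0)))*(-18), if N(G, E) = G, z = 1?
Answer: -144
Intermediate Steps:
h(k) = -4 (h(k) = -6 + (-1 + 3) = -6 + 2 = -4)
(A(2, -2)*h(N(-2, 0)))*(-18) = -2*(-4)*(-18) = 8*(-18) = -144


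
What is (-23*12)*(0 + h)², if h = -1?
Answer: -276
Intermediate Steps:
(-23*12)*(0 + h)² = (-23*12)*(0 - 1)² = -276*(-1)² = -276*1 = -276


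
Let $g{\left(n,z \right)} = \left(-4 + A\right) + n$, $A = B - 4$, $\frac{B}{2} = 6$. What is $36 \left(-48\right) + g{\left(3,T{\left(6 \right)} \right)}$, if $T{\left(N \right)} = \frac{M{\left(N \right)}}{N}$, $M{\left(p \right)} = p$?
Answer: $-1721$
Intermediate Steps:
$B = 12$ ($B = 2 \cdot 6 = 12$)
$A = 8$ ($A = 12 - 4 = 8$)
$T{\left(N \right)} = 1$ ($T{\left(N \right)} = \frac{N}{N} = 1$)
$g{\left(n,z \right)} = 4 + n$ ($g{\left(n,z \right)} = \left(-4 + 8\right) + n = 4 + n$)
$36 \left(-48\right) + g{\left(3,T{\left(6 \right)} \right)} = 36 \left(-48\right) + \left(4 + 3\right) = -1728 + 7 = -1721$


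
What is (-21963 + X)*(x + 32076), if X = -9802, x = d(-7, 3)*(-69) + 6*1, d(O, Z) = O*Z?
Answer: -1065112215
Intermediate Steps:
x = 1455 (x = -7*3*(-69) + 6*1 = -21*(-69) + 6 = 1449 + 6 = 1455)
(-21963 + X)*(x + 32076) = (-21963 - 9802)*(1455 + 32076) = -31765*33531 = -1065112215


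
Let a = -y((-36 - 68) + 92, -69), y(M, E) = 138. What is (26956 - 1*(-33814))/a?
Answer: -30385/69 ≈ -440.36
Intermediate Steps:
a = -138 (a = -1*138 = -138)
(26956 - 1*(-33814))/a = (26956 - 1*(-33814))/(-138) = (26956 + 33814)*(-1/138) = 60770*(-1/138) = -30385/69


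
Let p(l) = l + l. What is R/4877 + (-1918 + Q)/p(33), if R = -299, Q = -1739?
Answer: -5951641/107294 ≈ -55.470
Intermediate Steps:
p(l) = 2*l
R/4877 + (-1918 + Q)/p(33) = -299/4877 + (-1918 - 1739)/((2*33)) = -299*1/4877 - 3657/66 = -299/4877 - 3657*1/66 = -299/4877 - 1219/22 = -5951641/107294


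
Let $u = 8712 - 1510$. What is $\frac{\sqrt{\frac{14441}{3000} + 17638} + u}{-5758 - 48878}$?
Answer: $- \frac{3601}{27318} - \frac{\sqrt{1587853230}}{16390800} \approx -0.13425$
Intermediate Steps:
$u = 7202$
$\frac{\sqrt{\frac{14441}{3000} + 17638} + u}{-5758 - 48878} = \frac{\sqrt{\frac{14441}{3000} + 17638} + 7202}{-5758 - 48878} = \frac{\sqrt{14441 \cdot \frac{1}{3000} + 17638} + 7202}{-54636} = \left(\sqrt{\frac{14441}{3000} + 17638} + 7202\right) \left(- \frac{1}{54636}\right) = \left(\sqrt{\frac{52928441}{3000}} + 7202\right) \left(- \frac{1}{54636}\right) = \left(\frac{\sqrt{1587853230}}{300} + 7202\right) \left(- \frac{1}{54636}\right) = \left(7202 + \frac{\sqrt{1587853230}}{300}\right) \left(- \frac{1}{54636}\right) = - \frac{3601}{27318} - \frac{\sqrt{1587853230}}{16390800}$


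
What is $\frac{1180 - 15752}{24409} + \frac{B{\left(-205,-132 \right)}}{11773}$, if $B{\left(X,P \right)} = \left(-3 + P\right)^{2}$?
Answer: $\frac{273297869}{287367157} \approx 0.95104$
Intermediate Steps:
$\frac{1180 - 15752}{24409} + \frac{B{\left(-205,-132 \right)}}{11773} = \frac{1180 - 15752}{24409} + \frac{\left(-3 - 132\right)^{2}}{11773} = \left(1180 - 15752\right) \frac{1}{24409} + \left(-135\right)^{2} \cdot \frac{1}{11773} = \left(-14572\right) \frac{1}{24409} + 18225 \cdot \frac{1}{11773} = - \frac{14572}{24409} + \frac{18225}{11773} = \frac{273297869}{287367157}$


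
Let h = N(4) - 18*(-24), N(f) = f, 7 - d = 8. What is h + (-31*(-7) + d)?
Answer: 652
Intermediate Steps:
d = -1 (d = 7 - 1*8 = 7 - 8 = -1)
h = 436 (h = 4 - 18*(-24) = 4 + 432 = 436)
h + (-31*(-7) + d) = 436 + (-31*(-7) - 1) = 436 + (217 - 1) = 436 + 216 = 652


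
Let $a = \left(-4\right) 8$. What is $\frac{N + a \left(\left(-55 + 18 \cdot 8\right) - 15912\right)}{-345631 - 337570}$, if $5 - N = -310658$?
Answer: $- \frac{816999}{683201} \approx -1.1958$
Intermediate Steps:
$N = 310663$ ($N = 5 - -310658 = 5 + 310658 = 310663$)
$a = -32$
$\frac{N + a \left(\left(-55 + 18 \cdot 8\right) - 15912\right)}{-345631 - 337570} = \frac{310663 - 32 \left(\left(-55 + 18 \cdot 8\right) - 15912\right)}{-345631 - 337570} = \frac{310663 - 32 \left(\left(-55 + 144\right) - 15912\right)}{-683201} = \left(310663 - 32 \left(89 - 15912\right)\right) \left(- \frac{1}{683201}\right) = \left(310663 - -506336\right) \left(- \frac{1}{683201}\right) = \left(310663 + 506336\right) \left(- \frac{1}{683201}\right) = 816999 \left(- \frac{1}{683201}\right) = - \frac{816999}{683201}$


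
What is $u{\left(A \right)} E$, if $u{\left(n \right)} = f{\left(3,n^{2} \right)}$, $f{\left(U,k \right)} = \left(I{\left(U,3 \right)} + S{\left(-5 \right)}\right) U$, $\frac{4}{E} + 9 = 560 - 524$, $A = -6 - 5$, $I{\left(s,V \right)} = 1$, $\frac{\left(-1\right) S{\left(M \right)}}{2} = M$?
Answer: $\frac{44}{9} \approx 4.8889$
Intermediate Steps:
$S{\left(M \right)} = - 2 M$
$A = -11$
$E = \frac{4}{27}$ ($E = \frac{4}{-9 + \left(560 - 524\right)} = \frac{4}{-9 + 36} = \frac{4}{27} \approx 0.14815$)
$f{\left(U,k \right)} = 11 U$ ($f{\left(U,k \right)} = \left(1 - -10\right) U = \left(1 + 10\right) U = 11 U$)
$u{\left(n \right)} = 33$ ($u{\left(n \right)} = 11 \cdot 3 = 33$)
$u{\left(A \right)} E = 33 \cdot \frac{4}{27} = \frac{44}{9}$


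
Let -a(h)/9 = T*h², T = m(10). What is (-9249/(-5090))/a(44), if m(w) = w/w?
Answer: -3083/29562720 ≈ -0.00010429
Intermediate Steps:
m(w) = 1
T = 1
a(h) = -9*h²
(-9249/(-5090))/a(44) = (-9249/(-5090))/((-9*44²)) = (-9249*(-1/5090))/((-9*1936)) = (9249/5090)/(-17424) = (9249/5090)*(-1/17424) = -3083/29562720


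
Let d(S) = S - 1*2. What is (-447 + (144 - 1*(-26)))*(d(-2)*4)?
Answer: 4432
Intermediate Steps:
d(S) = -2 + S (d(S) = S - 2 = -2 + S)
(-447 + (144 - 1*(-26)))*(d(-2)*4) = (-447 + (144 - 1*(-26)))*((-2 - 2)*4) = (-447 + (144 + 26))*(-4*4) = (-447 + 170)*(-16) = -277*(-16) = 4432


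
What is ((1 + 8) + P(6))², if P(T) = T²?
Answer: 2025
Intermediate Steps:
((1 + 8) + P(6))² = ((1 + 8) + 6²)² = (9 + 36)² = 45² = 2025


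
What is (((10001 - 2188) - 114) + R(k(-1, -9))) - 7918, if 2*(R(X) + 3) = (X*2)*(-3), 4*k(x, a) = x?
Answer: -885/4 ≈ -221.25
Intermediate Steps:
k(x, a) = x/4
R(X) = -3 - 3*X (R(X) = -3 + ((X*2)*(-3))/2 = -3 + ((2*X)*(-3))/2 = -3 + (-6*X)/2 = -3 - 3*X)
(((10001 - 2188) - 114) + R(k(-1, -9))) - 7918 = (((10001 - 2188) - 114) + (-3 - 3*(-1)/4)) - 7918 = ((7813 - 114) + (-3 - 3*(-1/4))) - 7918 = (7699 + (-3 + 3/4)) - 7918 = (7699 - 9/4) - 7918 = 30787/4 - 7918 = -885/4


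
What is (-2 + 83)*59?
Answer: 4779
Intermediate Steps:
(-2 + 83)*59 = 81*59 = 4779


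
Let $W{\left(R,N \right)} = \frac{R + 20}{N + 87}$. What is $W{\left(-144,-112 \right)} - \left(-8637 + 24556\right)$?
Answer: $- \frac{397851}{25} \approx -15914.0$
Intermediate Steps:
$W{\left(R,N \right)} = \frac{20 + R}{87 + N}$
$W{\left(-144,-112 \right)} - \left(-8637 + 24556\right) = \frac{20 - 144}{87 - 112} - \left(-8637 + 24556\right) = \frac{1}{-25} \left(-124\right) - 15919 = \left(- \frac{1}{25}\right) \left(-124\right) - 15919 = \frac{124}{25} - 15919 = - \frac{397851}{25}$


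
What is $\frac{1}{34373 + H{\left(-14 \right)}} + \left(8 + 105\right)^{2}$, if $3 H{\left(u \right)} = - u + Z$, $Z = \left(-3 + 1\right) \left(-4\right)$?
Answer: $\frac{1317007432}{103141} \approx 12769.0$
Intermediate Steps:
$Z = 8$ ($Z = \left(-2\right) \left(-4\right) = 8$)
$H{\left(u \right)} = \frac{8}{3} - \frac{u}{3}$ ($H{\left(u \right)} = \frac{- u + 8}{3} = \frac{8 - u}{3} = \frac{8}{3} - \frac{u}{3}$)
$\frac{1}{34373 + H{\left(-14 \right)}} + \left(8 + 105\right)^{2} = \frac{1}{34373 + \left(\frac{8}{3} - - \frac{14}{3}\right)} + \left(8 + 105\right)^{2} = \frac{1}{34373 + \left(\frac{8}{3} + \frac{14}{3}\right)} + 113^{2} = \frac{1}{34373 + \frac{22}{3}} + 12769 = \frac{1}{\frac{103141}{3}} + 12769 = \frac{3}{103141} + 12769 = \frac{1317007432}{103141}$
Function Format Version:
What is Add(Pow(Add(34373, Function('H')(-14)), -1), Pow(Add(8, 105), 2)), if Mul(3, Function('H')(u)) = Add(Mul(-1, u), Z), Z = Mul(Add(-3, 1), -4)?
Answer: Rational(1317007432, 103141) ≈ 12769.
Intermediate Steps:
Z = 8 (Z = Mul(-2, -4) = 8)
Function('H')(u) = Add(Rational(8, 3), Mul(Rational(-1, 3), u)) (Function('H')(u) = Mul(Rational(1, 3), Add(Mul(-1, u), 8)) = Mul(Rational(1, 3), Add(8, Mul(-1, u))) = Add(Rational(8, 3), Mul(Rational(-1, 3), u)))
Add(Pow(Add(34373, Function('H')(-14)), -1), Pow(Add(8, 105), 2)) = Add(Pow(Add(34373, Add(Rational(8, 3), Mul(Rational(-1, 3), -14))), -1), Pow(Add(8, 105), 2)) = Add(Pow(Add(34373, Add(Rational(8, 3), Rational(14, 3))), -1), Pow(113, 2)) = Add(Pow(Add(34373, Rational(22, 3)), -1), 12769) = Add(Pow(Rational(103141, 3), -1), 12769) = Add(Rational(3, 103141), 12769) = Rational(1317007432, 103141)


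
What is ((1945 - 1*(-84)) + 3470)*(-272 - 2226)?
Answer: -13736502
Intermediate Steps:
((1945 - 1*(-84)) + 3470)*(-272 - 2226) = ((1945 + 84) + 3470)*(-2498) = (2029 + 3470)*(-2498) = 5499*(-2498) = -13736502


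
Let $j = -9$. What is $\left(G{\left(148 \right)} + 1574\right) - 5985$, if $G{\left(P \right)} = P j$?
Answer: $-5743$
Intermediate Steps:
$G{\left(P \right)} = - 9 P$ ($G{\left(P \right)} = P \left(-9\right) = - 9 P$)
$\left(G{\left(148 \right)} + 1574\right) - 5985 = \left(\left(-9\right) 148 + 1574\right) - 5985 = \left(-1332 + 1574\right) - 5985 = 242 - 5985 = -5743$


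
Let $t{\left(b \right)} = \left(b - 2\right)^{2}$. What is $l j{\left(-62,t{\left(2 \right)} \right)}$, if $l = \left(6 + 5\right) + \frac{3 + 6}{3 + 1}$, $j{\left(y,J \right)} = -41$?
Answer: $- \frac{2173}{4} \approx -543.25$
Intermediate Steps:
$t{\left(b \right)} = \left(-2 + b\right)^{2}$
$l = \frac{53}{4}$ ($l = 11 + \frac{9}{4} = \frac{53}{4} \approx 13.25$)
$l j{\left(-62,t{\left(2 \right)} \right)} = \frac{53}{4} \left(-41\right) = - \frac{2173}{4}$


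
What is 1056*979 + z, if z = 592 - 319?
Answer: 1034097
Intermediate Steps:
z = 273
1056*979 + z = 1056*979 + 273 = 1033824 + 273 = 1034097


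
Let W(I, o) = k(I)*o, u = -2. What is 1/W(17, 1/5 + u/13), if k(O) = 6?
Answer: 65/18 ≈ 3.6111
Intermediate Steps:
W(I, o) = 6*o
1/W(17, 1/5 + u/13) = 1/(6*(1/5 - 2/13)) = 1/(6*(3/65)) = 1/(18/65) = 65/18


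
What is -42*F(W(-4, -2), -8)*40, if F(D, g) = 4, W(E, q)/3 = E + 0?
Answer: -6720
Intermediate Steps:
W(E, q) = 3*E (W(E, q) = 3*(E + 0) = 3*E)
-42*F(W(-4, -2), -8)*40 = -42*4*40 = -168*40 = -6720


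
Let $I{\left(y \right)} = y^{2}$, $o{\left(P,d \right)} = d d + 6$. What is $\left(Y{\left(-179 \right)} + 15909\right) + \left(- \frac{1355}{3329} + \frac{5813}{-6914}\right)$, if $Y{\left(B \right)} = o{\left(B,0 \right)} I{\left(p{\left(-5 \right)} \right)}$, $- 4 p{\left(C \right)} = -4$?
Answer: $\frac{366282156043}{23016706} \approx 15914.0$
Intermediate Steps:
$p{\left(C \right)} = 1$ ($p{\left(C \right)} = \left(- \frac{1}{4}\right) \left(-4\right) = 1$)
$o{\left(P,d \right)} = 6 + d^{2}$ ($o{\left(P,d \right)} = d^{2} + 6 = 6 + d^{2}$)
$Y{\left(B \right)} = 6$ ($Y{\left(B \right)} = \left(6 + 0^{2}\right) 1^{2} = \left(6 + 0\right) 1 = 6 \cdot 1 = 6$)
$\left(Y{\left(-179 \right)} + 15909\right) + \left(- \frac{1355}{3329} + \frac{5813}{-6914}\right) = \left(6 + 15909\right) + \left(- \frac{1355}{3329} + \frac{5813}{-6914}\right) = 15915 + \left(\left(-1355\right) \frac{1}{3329} + 5813 \left(- \frac{1}{6914}\right)\right) = 15915 - \frac{28719947}{23016706} = \frac{366282156043}{23016706}$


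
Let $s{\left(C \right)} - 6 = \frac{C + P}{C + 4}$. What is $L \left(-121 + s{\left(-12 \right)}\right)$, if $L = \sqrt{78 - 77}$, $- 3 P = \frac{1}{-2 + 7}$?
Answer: $- \frac{13619}{120} \approx -113.49$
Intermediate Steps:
$P = - \frac{1}{15}$ ($P = - \frac{1}{3 \left(-2 + 7\right)} = - \frac{1}{3 \cdot 5} = \left(- \frac{1}{3}\right) \frac{1}{5} = - \frac{1}{15} \approx -0.066667$)
$L = 1$ ($L = \sqrt{1} = 1$)
$s{\left(C \right)} = 6 + \frac{- \frac{1}{15} + C}{4 + C}$ ($s{\left(C \right)} = 6 + \frac{C - \frac{1}{15}}{C + 4} = 6 + \frac{- \frac{1}{15} + C}{4 + C}$)
$L \left(-121 + s{\left(-12 \right)}\right) = 1 \left(-121 + \frac{359 + 105 \left(-12\right)}{15 \left(4 - 12\right)}\right) = 1 \left(-121 + \frac{359 - 1260}{15 \left(-8\right)}\right) = 1 \left(-121 + \frac{1}{15} \left(- \frac{1}{8}\right) \left(-901\right)\right) = 1 \left(-121 + \frac{901}{120}\right) = 1 \left(- \frac{13619}{120}\right) = - \frac{13619}{120}$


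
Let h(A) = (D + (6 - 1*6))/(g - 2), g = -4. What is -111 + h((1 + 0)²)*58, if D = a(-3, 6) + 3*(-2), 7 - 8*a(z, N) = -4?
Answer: -1591/24 ≈ -66.292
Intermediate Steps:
a(z, N) = 11/8 (a(z, N) = 7/8 - ⅛*(-4) = 7/8 + ½ = 11/8)
D = -37/8 (D = 11/8 + 3*(-2) = 11/8 - 6 = -37/8 ≈ -4.6250)
h(A) = 37/48 (h(A) = (-37/8 + (6 - 1*6))/(-4 - 2) = (-37/8 + (6 - 6))/(-6) = (-37/8 + 0)*(-⅙) = -37/8*(-⅙) = 37/48)
-111 + h((1 + 0)²)*58 = -111 + (37/48)*58 = -111 + 1073/24 = -1591/24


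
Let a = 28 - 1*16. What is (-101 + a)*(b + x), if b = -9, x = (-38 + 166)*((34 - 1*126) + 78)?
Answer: 160289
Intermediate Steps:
x = -1792 (x = 128*((34 - 126) + 78) = 128*(-92 + 78) = 128*(-14) = -1792)
a = 12 (a = 28 - 16 = 12)
(-101 + a)*(b + x) = (-101 + 12)*(-9 - 1792) = -89*(-1801) = 160289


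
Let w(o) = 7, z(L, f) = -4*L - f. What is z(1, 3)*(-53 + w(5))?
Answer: 322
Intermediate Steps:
z(L, f) = -f - 4*L
z(1, 3)*(-53 + w(5)) = (-1*3 - 4*1)*(-53 + 7) = (-3 - 4)*(-46) = -7*(-46) = 322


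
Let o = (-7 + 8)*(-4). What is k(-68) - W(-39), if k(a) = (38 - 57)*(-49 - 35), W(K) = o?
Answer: 1600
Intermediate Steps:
o = -4 (o = 1*(-4) = -4)
W(K) = -4
k(a) = 1596 (k(a) = -19*(-84) = 1596)
k(-68) - W(-39) = 1596 - 1*(-4) = 1596 + 4 = 1600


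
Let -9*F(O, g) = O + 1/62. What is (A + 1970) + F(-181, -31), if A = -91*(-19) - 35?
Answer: 2055733/558 ≈ 3684.1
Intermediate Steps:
A = 1694 (A = 1729 - 35 = 1694)
F(O, g) = -1/558 - O/9 (F(O, g) = -(O + 1/62)/9 = -(1/62 + O)/9 = -1/558 - O/9)
(A + 1970) + F(-181, -31) = (1694 + 1970) + (-1/558 - 1/9*(-181)) = 3664 + (-1/558 + 181/9) = 3664 + 11221/558 = 2055733/558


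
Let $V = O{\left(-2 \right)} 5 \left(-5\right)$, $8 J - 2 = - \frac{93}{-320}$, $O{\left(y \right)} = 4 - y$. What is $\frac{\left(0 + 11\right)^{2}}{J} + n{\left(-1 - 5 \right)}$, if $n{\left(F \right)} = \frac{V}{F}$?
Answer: $\frac{328085}{733} \approx 447.59$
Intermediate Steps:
$J = \frac{733}{2560}$ ($J = \frac{1}{4} + \frac{\left(-93\right) \frac{1}{-320}}{8} = \frac{1}{4} + \frac{\left(-93\right) \left(- \frac{1}{320}\right)}{8} = \frac{1}{4} + \frac{1}{8} \cdot \frac{93}{320} = \frac{1}{4} + \frac{93}{2560} = \frac{733}{2560} \approx 0.28633$)
$V = -150$ ($V = \left(4 - -2\right) 5 \left(-5\right) = \left(4 + 2\right) 5 \left(-5\right) = 6 \cdot 5 \left(-5\right) = 30 \left(-5\right) = -150$)
$n{\left(F \right)} = - \frac{150}{F}$
$\frac{\left(0 + 11\right)^{2}}{J} + n{\left(-1 - 5 \right)} = \frac{\left(0 + 11\right)^{2}}{\frac{733}{2560}} - \frac{150}{-1 - 5} = 11^{2} \cdot \frac{2560}{733} - \frac{150}{-1 - 5} = 121 \cdot \frac{2560}{733} - \frac{150}{-6} = \frac{309760}{733} - -25 = \frac{309760}{733} + 25 = \frac{328085}{733}$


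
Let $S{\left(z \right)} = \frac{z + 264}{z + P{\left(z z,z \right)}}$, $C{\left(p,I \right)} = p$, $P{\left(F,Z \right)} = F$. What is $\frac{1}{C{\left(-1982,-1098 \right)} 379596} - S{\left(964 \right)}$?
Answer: $- \frac{230974529069}{174972434092680} \approx -0.0013201$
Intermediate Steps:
$S{\left(z \right)} = \frac{264 + z}{z + z^{2}}$ ($S{\left(z \right)} = \frac{z + 264}{z + z z} = \frac{264 + z}{z + z^{2}}$)
$\frac{1}{C{\left(-1982,-1098 \right)} 379596} - S{\left(964 \right)} = \frac{1}{\left(-1982\right) 379596} - \frac{264 + 964}{964 \left(1 + 964\right)} = \left(- \frac{1}{1982}\right) \frac{1}{379596} - \frac{1}{964} \cdot \frac{1}{965} \cdot 1228 = - \frac{1}{752359272} - \frac{1}{964} \cdot \frac{1}{965} \cdot 1228 = - \frac{1}{752359272} - \frac{307}{232565} = - \frac{230974529069}{174972434092680}$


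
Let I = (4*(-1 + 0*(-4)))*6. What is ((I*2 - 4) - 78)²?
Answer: 16900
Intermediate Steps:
I = -24 (I = (4*(-1 + 0))*6 = (4*(-1))*6 = -4*6 = -24)
((I*2 - 4) - 78)² = ((-24*2 - 4) - 78)² = ((-48 - 4) - 78)² = (-52 - 78)² = (-130)² = 16900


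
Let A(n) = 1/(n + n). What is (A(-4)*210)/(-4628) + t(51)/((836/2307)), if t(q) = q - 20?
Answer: 331002621/3869008 ≈ 85.552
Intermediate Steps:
t(q) = -20 + q
A(n) = 1/(2*n)
(A(-4)*210)/(-4628) + t(51)/((836/2307)) = (((½)/(-4))*210)/(-4628) + (-20 + 51)/((836/2307)) = (((½)*(-¼))*210)*(-1/4628) + 31/((836*(1/2307))) = -⅛*210*(-1/4628) + 31/(836/2307) = -105/4*(-1/4628) + 31*(2307/836) = 105/18512 + 71517/836 = 331002621/3869008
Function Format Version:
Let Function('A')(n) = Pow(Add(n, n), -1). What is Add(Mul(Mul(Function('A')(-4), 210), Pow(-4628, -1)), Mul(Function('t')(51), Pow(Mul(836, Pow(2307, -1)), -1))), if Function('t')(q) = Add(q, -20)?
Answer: Rational(331002621, 3869008) ≈ 85.552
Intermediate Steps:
Function('t')(q) = Add(-20, q)
Function('A')(n) = Mul(Rational(1, 2), Pow(n, -1)) (Function('A')(n) = Pow(Mul(2, n), -1) = Mul(Rational(1, 2), Pow(n, -1)))
Add(Mul(Mul(Function('A')(-4), 210), Pow(-4628, -1)), Mul(Function('t')(51), Pow(Mul(836, Pow(2307, -1)), -1))) = Add(Mul(Mul(Mul(Rational(1, 2), Pow(-4, -1)), 210), Pow(-4628, -1)), Mul(Add(-20, 51), Pow(Mul(836, Pow(2307, -1)), -1))) = Add(Mul(Mul(Mul(Rational(1, 2), Rational(-1, 4)), 210), Rational(-1, 4628)), Mul(31, Pow(Mul(836, Rational(1, 2307)), -1))) = Add(Mul(Mul(Rational(-1, 8), 210), Rational(-1, 4628)), Mul(31, Pow(Rational(836, 2307), -1))) = Add(Mul(Rational(-105, 4), Rational(-1, 4628)), Mul(31, Rational(2307, 836))) = Add(Rational(105, 18512), Rational(71517, 836)) = Rational(331002621, 3869008)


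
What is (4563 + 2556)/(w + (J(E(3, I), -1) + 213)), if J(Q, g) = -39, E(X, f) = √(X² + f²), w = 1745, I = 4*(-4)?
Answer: 7119/1919 ≈ 3.7097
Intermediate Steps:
I = -16
(4563 + 2556)/(w + (J(E(3, I), -1) + 213)) = (4563 + 2556)/(1745 + (-39 + 213)) = 7119/(1745 + 174) = 7119/1919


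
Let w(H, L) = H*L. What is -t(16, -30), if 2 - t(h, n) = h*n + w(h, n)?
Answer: -962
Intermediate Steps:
t(h, n) = 2 - 2*h*n (t(h, n) = 2 - (h*n + h*n) = 2 - 2*h*n)
-t(16, -30) = -(2 - 2*16*(-30)) = -(2 + 960) = -1*962 = -962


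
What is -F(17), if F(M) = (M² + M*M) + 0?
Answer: -578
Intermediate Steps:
F(M) = 2*M² (F(M) = (M² + M²) + 0 = 2*M² + 0 = 2*M²)
-F(17) = -2*17² = -2*289 = -1*578 = -578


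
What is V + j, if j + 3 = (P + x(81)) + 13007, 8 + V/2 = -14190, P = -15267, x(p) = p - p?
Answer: -30659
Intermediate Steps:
x(p) = 0
V = -28396 (V = -16 + 2*(-14190) = -16 - 28380 = -28396)
j = -2263 (j = -3 + ((-15267 + 0) + 13007) = -3 + (-15267 + 13007) = -3 - 2260 = -2263)
V + j = -28396 - 2263 = -30659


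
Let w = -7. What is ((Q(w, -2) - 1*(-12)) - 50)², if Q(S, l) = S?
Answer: 2025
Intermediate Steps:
((Q(w, -2) - 1*(-12)) - 50)² = ((-7 - 1*(-12)) - 50)² = ((-7 + 12) - 50)² = (5 - 50)² = (-45)² = 2025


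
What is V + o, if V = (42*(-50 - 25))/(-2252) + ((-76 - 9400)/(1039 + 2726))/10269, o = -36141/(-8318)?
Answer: 519949895622548/90529568344845 ≈ 5.7434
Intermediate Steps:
o = 36141/8318 (o = -36141*(-1/8318) = 36141/8318 ≈ 4.3449)
V = 60883216399/43534295910 (V = (42*(-75))*(-1/2252) - 9476/3765*(1/10269) = -3150*(-1/2252) - 9476*1/3765*(1/10269) = 1575/1126 - 9476/3765*1/10269 = 1575/1126 - 9476/38662785 = 60883216399/43534295910 ≈ 1.3985)
V + o = 60883216399/43534295910 + 36141/8318 = 519949895622548/90529568344845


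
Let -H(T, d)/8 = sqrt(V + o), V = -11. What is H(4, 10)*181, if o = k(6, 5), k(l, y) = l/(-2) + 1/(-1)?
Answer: -1448*I*sqrt(15) ≈ -5608.1*I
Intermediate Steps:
k(l, y) = -1 - l/2 (k(l, y) = l*(-1/2) + 1*(-1) = -l/2 - 1 = -1 - l/2)
o = -4 (o = -1 - 1/2*6 = -1 - 3 = -4)
H(T, d) = -8*I*sqrt(15) (H(T, d) = -8*sqrt(-11 - 4) = -8*I*sqrt(15))
H(4, 10)*181 = -8*I*sqrt(15)*181 = -1448*I*sqrt(15)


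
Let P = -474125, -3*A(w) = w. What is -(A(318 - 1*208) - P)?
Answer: -1422265/3 ≈ -4.7409e+5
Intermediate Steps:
A(w) = -w/3
-(A(318 - 1*208) - P) = -(-(318 - 1*208)/3 - 1*(-474125)) = -(-(318 - 208)/3 + 474125) = -(-1/3*110 + 474125) = -(-110/3 + 474125) = -1*1422265/3 = -1422265/3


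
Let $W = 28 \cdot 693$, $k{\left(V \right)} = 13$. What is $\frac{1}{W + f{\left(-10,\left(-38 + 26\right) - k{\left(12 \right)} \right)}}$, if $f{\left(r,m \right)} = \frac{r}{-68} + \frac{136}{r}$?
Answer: $\frac{170}{3296393} \approx 5.1572 \cdot 10^{-5}$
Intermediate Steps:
$W = 19404$
$f{\left(r,m \right)} = \frac{136}{r} - \frac{r}{68}$ ($f{\left(r,m \right)} = r \left(- \frac{1}{68}\right) + \frac{136}{r} = - \frac{r}{68} + \frac{136}{r} = \frac{136}{r} - \frac{r}{68}$)
$\frac{1}{W + f{\left(-10,\left(-38 + 26\right) - k{\left(12 \right)} \right)}} = \frac{1}{19404 + \left(\frac{136}{-10} - - \frac{5}{34}\right)} = \frac{1}{19404 + \left(136 \left(- \frac{1}{10}\right) + \frac{5}{34}\right)} = \frac{1}{19404 + \left(- \frac{68}{5} + \frac{5}{34}\right)} = \frac{1}{19404 - \frac{2287}{170}} = \frac{1}{\frac{3296393}{170}} = \frac{170}{3296393}$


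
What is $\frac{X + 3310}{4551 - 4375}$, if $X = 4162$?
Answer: $\frac{467}{11} \approx 42.455$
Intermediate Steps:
$\frac{X + 3310}{4551 - 4375} = \frac{4162 + 3310}{4551 - 4375} = \frac{7472}{176} = 7472 \cdot \frac{1}{176} = \frac{467}{11}$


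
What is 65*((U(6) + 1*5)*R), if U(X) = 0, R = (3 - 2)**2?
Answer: 325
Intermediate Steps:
R = 1 (R = 1**2 = 1)
65*((U(6) + 1*5)*R) = 65*((0 + 1*5)*1) = 65*((0 + 5)*1) = 65*(5*1) = 65*5 = 325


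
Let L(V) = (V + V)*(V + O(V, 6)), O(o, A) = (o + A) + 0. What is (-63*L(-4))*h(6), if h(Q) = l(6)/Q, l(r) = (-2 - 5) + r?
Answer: 168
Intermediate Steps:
O(o, A) = A + o (O(o, A) = (A + o) + 0 = A + o)
l(r) = -7 + r
L(V) = 2*V*(6 + 2*V) (L(V) = (V + V)*(V + (6 + V)) = (2*V)*(6 + 2*V) = 2*V*(6 + 2*V))
h(Q) = -1/Q (h(Q) = (-7 + 6)/Q = -1/Q)
(-63*L(-4))*h(6) = (-252*(-4)*(3 - 4))*(-1/6) = (-252*(-4)*(-1))*(-1*⅙) = -63*16*(-⅙) = -1008*(-⅙) = 168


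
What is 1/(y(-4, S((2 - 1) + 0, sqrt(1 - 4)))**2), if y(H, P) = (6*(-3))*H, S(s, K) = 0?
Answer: 1/5184 ≈ 0.00019290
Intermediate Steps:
y(H, P) = -18*H
1/(y(-4, S((2 - 1) + 0, sqrt(1 - 4)))**2) = 1/((-18*(-4))**2) = 1/(72**2) = 1/5184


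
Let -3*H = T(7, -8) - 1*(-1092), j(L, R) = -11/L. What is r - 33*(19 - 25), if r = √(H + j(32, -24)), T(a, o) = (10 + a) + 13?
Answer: 198 + 33*I*√22/8 ≈ 198.0 + 19.348*I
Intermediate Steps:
T(a, o) = 23 + a
H = -374 (H = -((23 + 7) - 1*(-1092))/3 = -(30 + 1092)/3 = -⅓*1122 = -374)
r = 33*I*√22/8 (r = √(-374 - 11/32) = √(-11979/32) = 33*I*√22/8 ≈ 19.348*I)
r - 33*(19 - 25) = 33*I*√22/8 - 33*(19 - 25) = 33*I*√22/8 - 33*(-6) = 33*I*√22/8 + 198 = 198 + 33*I*√22/8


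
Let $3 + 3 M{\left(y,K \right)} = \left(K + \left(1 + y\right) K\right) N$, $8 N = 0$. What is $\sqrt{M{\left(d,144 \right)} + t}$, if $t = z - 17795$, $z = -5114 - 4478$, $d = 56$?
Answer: $2 i \sqrt{6847} \approx 165.49 i$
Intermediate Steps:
$N = 0$ ($N = \frac{1}{8} \cdot 0 = 0$)
$M{\left(y,K \right)} = -1$ ($M{\left(y,K \right)} = -1 + \frac{\left(K + \left(1 + y\right) K\right) 0}{3} = -1 + \frac{\left(K + K \left(1 + y\right)\right) 0}{3} = -1 + \frac{1}{3} \cdot 0 = -1 + 0 = -1$)
$z = -9592$ ($z = -5114 - 4478 = -9592$)
$t = -27387$ ($t = -9592 - 17795 = -27387$)
$\sqrt{M{\left(d,144 \right)} + t} = \sqrt{-1 - 27387} = \sqrt{-27388} = 2 i \sqrt{6847}$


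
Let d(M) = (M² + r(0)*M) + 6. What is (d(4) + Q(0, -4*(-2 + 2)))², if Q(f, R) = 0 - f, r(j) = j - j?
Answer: 484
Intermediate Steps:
r(j) = 0
Q(f, R) = -f
d(M) = 6 + M² (d(M) = (M² + 0*M) + 6 = (M² + 0) + 6 = M² + 6 = 6 + M²)
(d(4) + Q(0, -4*(-2 + 2)))² = ((6 + 4²) - 1*0)² = ((6 + 16) + 0)² = (22 + 0)² = 22² = 484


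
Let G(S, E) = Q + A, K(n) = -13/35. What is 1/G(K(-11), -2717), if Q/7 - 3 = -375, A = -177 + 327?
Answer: -1/2454 ≈ -0.00040750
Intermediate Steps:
K(n) = -13/35 (K(n) = -13*1/35 = -13/35)
A = 150
Q = -2604 (Q = 21 + 7*(-375) = 21 - 2625 = -2604)
G(S, E) = -2454 (G(S, E) = -2604 + 150 = -2454)
1/G(K(-11), -2717) = 1/(-2454) = -1/2454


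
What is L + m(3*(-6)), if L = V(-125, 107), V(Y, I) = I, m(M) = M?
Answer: 89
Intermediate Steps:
L = 107
L + m(3*(-6)) = 107 + 3*(-6) = 107 - 18 = 89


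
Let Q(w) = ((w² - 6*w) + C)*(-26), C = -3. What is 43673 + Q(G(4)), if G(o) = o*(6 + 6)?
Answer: -8665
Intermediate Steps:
G(o) = 12*o (G(o) = o*12 = 12*o)
Q(w) = 78 - 26*w² + 156*w (Q(w) = ((w² - 6*w) - 3)*(-26) = (-3 + w² - 6*w)*(-26) = 78 - 26*w² + 156*w)
43673 + Q(G(4)) = 43673 + (78 - 26*(12*4)² + 156*(12*4)) = 43673 + (78 - 26*48² + 156*48) = 43673 + (78 - 26*2304 + 7488) = 43673 + (78 - 59904 + 7488) = 43673 - 52338 = -8665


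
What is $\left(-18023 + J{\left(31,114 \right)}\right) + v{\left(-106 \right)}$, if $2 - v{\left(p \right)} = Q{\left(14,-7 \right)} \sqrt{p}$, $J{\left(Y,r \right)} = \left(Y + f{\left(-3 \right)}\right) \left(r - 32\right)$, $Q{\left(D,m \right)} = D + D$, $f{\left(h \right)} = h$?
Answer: $-15725 - 28 i \sqrt{106} \approx -15725.0 - 288.28 i$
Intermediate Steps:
$Q{\left(D,m \right)} = 2 D$
$J{\left(Y,r \right)} = \left(-32 + r\right) \left(-3 + Y\right)$ ($J{\left(Y,r \right)} = \left(Y - 3\right) \left(r - 32\right) = \left(-3 + Y\right) \left(-32 + r\right) = \left(-32 + r\right) \left(-3 + Y\right)$)
$v{\left(p \right)} = 2 - 28 \sqrt{p}$ ($v{\left(p \right)} = 2 - 2 \cdot 14 \sqrt{p} = 2 - 28 \sqrt{p}$)
$\left(-18023 + J{\left(31,114 \right)}\right) + v{\left(-106 \right)} = \left(-18023 + \left(96 - 992 - 342 + 31 \cdot 114\right)\right) + \left(2 - 28 \sqrt{-106}\right) = \left(-18023 + \left(96 - 992 - 342 + 3534\right)\right) + \left(2 - 28 i \sqrt{106}\right) = \left(-18023 + 2296\right) + \left(2 - 28 i \sqrt{106}\right) = -15727 + \left(2 - 28 i \sqrt{106}\right) = -15725 - 28 i \sqrt{106}$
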